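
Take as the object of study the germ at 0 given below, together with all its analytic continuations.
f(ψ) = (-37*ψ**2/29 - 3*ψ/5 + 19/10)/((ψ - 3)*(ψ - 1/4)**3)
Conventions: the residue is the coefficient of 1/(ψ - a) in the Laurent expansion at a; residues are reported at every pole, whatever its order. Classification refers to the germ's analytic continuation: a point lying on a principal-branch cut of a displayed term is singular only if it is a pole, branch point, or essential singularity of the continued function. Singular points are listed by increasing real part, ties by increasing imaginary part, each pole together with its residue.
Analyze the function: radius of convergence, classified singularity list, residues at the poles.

Radius of convergence at 0: 1/4.
At 1/4: a pole of order 3; residue 105632/192995.
At 3: a pole of order 1; residue -105632/192995.

Denominator factor (ψ - 1/4)^3: pole of order 3 at 1/4, modulus 1/4.
Denominator factor (ψ - 3): pole of order 1 at 3, modulus 3.
The radius of convergence is the smallest modulus among the singular points: 1/4.
At the order-3 pole 1/4 set g(ψ) = (ψ - (1/4))^3*f(ψ) = (-37*ψ**2/29 - 3*ψ/5 + 19/10)/(ψ - 3).
Order-3 pole: residue = g''(a)/2; g''(1/4) = 211264/192995, so the residue is 105632/192995.
At the order-1 pole 3 set g(ψ) = (ψ - (3))*f(ψ) = (-37*ψ**2/29 - 3*ψ/5 + 19/10)/(ψ - 1/4)**3.
Simple pole: residue = g(a) at a = 3, which is -105632/192995.
List the singular points by increasing real part (a conjugate pair: the negative imaginary part first).


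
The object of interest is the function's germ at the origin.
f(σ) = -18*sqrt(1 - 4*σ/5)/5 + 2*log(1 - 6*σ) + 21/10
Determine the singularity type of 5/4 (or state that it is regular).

The point is an algebraic (square-root) branch point.

The term (-18/5)*sqrt(1 - σ/(5/4)) has argument 1 - 5/4/(5/4) = 0 at 5/4: a square-root (algebraic, two-sheeted) branch point; the remaining terms are analytic or single-valued there.


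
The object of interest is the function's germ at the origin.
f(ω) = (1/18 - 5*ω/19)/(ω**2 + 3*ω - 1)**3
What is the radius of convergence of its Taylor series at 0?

The radius of convergence is -3/2 + (1/2)*sqrt(13).

Denominator factor (ω**2 + 3*ω - 1)^3: discriminant 13, real irrational roots -3/2 + (1/2)*sqrt(13) and -3/2 - (1/2)*sqrt(13); poles of order 3, moduli -3/2 + (1/2)*sqrt(13) and 3/2 + (1/2)*sqrt(13).
The radius of convergence is the smallest modulus among the singular points: -3/2 + (1/2)*sqrt(13).


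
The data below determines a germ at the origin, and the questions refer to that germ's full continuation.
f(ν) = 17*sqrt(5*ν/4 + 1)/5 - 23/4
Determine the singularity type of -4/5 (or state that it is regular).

The term (17/5)*sqrt(1 - ν/(-4/5)) has argument 1 - -4/5/(-4/5) = 0 at -4/5: a square-root (algebraic, two-sheeted) branch point; the remaining terms are analytic or single-valued there.

The point is an algebraic (square-root) branch point.


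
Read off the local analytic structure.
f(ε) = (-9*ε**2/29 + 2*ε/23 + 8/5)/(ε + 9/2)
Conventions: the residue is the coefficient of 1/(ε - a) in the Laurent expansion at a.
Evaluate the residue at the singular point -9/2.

At the order-1 pole -9/2 set g(ε) = (ε - (-9/2))*f(ε) = -9*ε**2/29 + 2*ε/23 + 8/5.
Simple pole: residue = g(a) at a = -9/2, which is -67711/13340.

The residue is -67711/13340.


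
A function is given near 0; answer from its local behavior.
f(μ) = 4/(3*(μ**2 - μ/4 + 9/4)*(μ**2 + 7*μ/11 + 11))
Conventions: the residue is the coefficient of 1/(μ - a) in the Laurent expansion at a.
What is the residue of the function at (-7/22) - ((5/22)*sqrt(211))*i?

The residue is (1144/155401) - ((721336/491844165)*sqrt(211))*i.


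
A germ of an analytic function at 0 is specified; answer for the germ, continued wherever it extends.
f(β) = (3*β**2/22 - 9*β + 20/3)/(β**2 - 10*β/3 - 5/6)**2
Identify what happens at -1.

The point is a regular point.

Denominator factors: β**2 - 10*β/3 - 5/6 = 7/2 at β = -1 — none vanishes.
So the germ continues analytically to -1.


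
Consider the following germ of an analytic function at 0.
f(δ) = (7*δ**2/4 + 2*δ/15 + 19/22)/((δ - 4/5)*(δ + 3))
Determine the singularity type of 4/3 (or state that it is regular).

Denominator factors: δ + 3 = 13/3 at δ = 4/3; δ - 4/5 = 8/15 at δ = 4/3 — none vanishes.
So the germ continues analytically to 4/3.

The point is a regular point.


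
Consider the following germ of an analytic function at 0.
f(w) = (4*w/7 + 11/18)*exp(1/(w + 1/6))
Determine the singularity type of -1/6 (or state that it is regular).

The point is an essential singularity.

The exponent 1/(w - (-1/6)) has a pole at -1/6, so exp(1/(w - (-1/6))) takes every nonzero value near it: an essential singularity (not a pole of any order).


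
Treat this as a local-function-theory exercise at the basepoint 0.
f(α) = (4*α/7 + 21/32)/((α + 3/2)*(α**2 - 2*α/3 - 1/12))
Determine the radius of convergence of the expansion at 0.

Denominator factor (α**2 - 2*α/3 - 1/12): discriminant 7/9, real irrational roots 1/3 + (1/6)*sqrt(7) and 1/3 - (1/6)*sqrt(7); poles of order 1, moduli 1/3 + (1/6)*sqrt(7) and -1/3 + (1/6)*sqrt(7).
Denominator factor (α + 3/2): pole of order 1 at -3/2, modulus 3/2.
The radius of convergence is the smallest modulus among the singular points: -1/3 + (1/6)*sqrt(7).

The radius of convergence is -1/3 + (1/6)*sqrt(7).


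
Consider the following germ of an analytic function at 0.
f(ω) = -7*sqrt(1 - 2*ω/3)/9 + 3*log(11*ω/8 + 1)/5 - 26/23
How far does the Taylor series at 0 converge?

The radius of convergence is 8/11.

Branch term (3/5)*log(1 - ω/(-8/11)): its argument vanishes at ω = -8/11, a logarithmic branch point, modulus 8/11.
Branch term (-7/9)*sqrt(1 - ω/(3/2)): its argument vanishes at ω = 3/2, a square-root branch point, modulus 3/2.
The radius of convergence is the smallest modulus among the singular points: 8/11.


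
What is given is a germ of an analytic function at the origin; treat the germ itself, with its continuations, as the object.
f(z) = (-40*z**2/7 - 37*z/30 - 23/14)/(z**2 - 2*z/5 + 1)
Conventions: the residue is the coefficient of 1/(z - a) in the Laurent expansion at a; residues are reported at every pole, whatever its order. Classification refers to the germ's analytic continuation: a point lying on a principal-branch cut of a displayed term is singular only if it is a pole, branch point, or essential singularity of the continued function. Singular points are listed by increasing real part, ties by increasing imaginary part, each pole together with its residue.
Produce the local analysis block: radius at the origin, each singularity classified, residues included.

Radius of convergence at 0: 1.
At (1/5) - ((2/5)*sqrt(6))*i: a pole of order 1; residue (-739/420) + ((221/315)*sqrt(6))*i.
At (1/5) + ((2/5)*sqrt(6))*i: a pole of order 1; residue (-739/420) - ((221/315)*sqrt(6))*i.

Denominator factor (z**2 - 2*z/5 + 1): discriminant -96/25, complex-conjugate roots (1/5) + ((2/5)*sqrt(6))*i and (1/5) - ((2/5)*sqrt(6))*i; poles of order 1, moduli 1 and 1.
The radius of convergence is the smallest modulus among the singular points: 1.
The factor z**2 - 2*z/5 + 1 splits as (z - a)(z - a') with a = (1/5) - ((2/5)*sqrt(6))*i, a' = (1/5) + ((2/5)*sqrt(6))*i. At the order-1 pole a set g(z) = (z - a)*f(z) = [-40*z**2/7 - 37*z/30 - 23/14] / (z - a').
Simple pole: residue = g(a) at a = (1/5) - ((2/5)*sqrt(6))*i, which is (-739/420) + ((221/315)*sqrt(6))*i.
The factor z**2 - 2*z/5 + 1 splits as (z - a)(z - a') with a = (1/5) + ((2/5)*sqrt(6))*i, a' = (1/5) - ((2/5)*sqrt(6))*i. At the order-1 pole a set g(z) = (z - a)*f(z) = [-40*z**2/7 - 37*z/30 - 23/14] / (z - a').
Simple pole: residue = g(a) at a = (1/5) + ((2/5)*sqrt(6))*i, which is (-739/420) - ((221/315)*sqrt(6))*i.
List the singular points by increasing real part (a conjugate pair: the negative imaginary part first).


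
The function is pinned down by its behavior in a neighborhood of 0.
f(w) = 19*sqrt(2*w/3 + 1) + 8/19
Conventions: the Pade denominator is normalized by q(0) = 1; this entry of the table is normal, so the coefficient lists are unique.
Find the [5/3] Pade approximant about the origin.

The Pade approximant has numerator coefficients [369/19, 12851/456, 9133/684, 9085/4104, 95/1296, -19/15552]; denominator coefficients [1, 9/8, 3/8, 5/144].

Taylor coefficients needed (expand at 0): a_0 = 369/19, a_1 = 19/3, a_2 = -19/18, a_3 = 19/54, a_4 = -95/648, a_5 = 133/1944, a_6 = -133/3888, a_7 = 209/11664, a_8 = -2717/279936.
Write the denominator as Q(w) = 1 + q1*w + q2*w^2 + q3*w^3. Requiring Q*f - P = O(w^9) with deg P <= 5 kills the coefficients of w^6..w^8 in Q*f:
  w^6: a_6 + q1*a_5 + q2*a_4 + q3*a_3 = 0, i.e. -133/3888 + (133/1944)*q1 + (-95/648)*q2 + (19/54)*q3 = 0.
  w^7: a_7 + q1*a_6 + q2*a_5 + q3*a_4 = 0, i.e. 209/11664 + (-133/3888)*q1 + (133/1944)*q2 + (-95/648)*q3 = 0.
  w^8: a_8 + q1*a_7 + q2*a_6 + q3*a_5 = 0, i.e. -2717/279936 + (209/11664)*q1 + (-133/3888)*q2 + (133/1944)*q3 = 0.
Solving this linear system: q1 = 9/8, q2 = 3/8, q3 = 5/144.
The numerator is Q*f truncated at degree 5: P0 = a_0 = 369/19; P1 = a_1 + q1*a_0 = 12851/456; P2 = a_2 + q1*a_1 + q2*a_0 = 9133/684; P3 = a_3 + q1*a_2 + q2*a_1 + q3*a_0 = 9085/4104; P4 = a_4 + q1*a_3 + q2*a_2 + q3*a_1 = 95/1296; P5 = a_5 + q1*a_4 + q2*a_3 + q3*a_2 = -19/15552.


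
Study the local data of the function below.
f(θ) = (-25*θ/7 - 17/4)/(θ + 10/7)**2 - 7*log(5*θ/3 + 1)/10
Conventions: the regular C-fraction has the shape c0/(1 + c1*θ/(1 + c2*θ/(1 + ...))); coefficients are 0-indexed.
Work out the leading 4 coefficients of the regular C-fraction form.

Taylor coefficients (expand at 0): a_0 = -833/400, a_1 = -7/6000, a_2 = 129941/360000, a_3 = -6444011/8100000.
c0 = a_0 = -833/400. Peel one level at a time: if S = 1 + c*θ/S' with S'(0) = 1, then c is the θ-coefficient of S and S' = c*θ/(S - 1).
S_1 = c0/f = 1 + (-1/1785)*θ + (2209001/12744900)*θ^2 + ...; c1 = -1/1785.
S_2 = c1*θ/(S_1 - 1) = 1 + (2209001/7140)*θ + (1026390323/10800)*θ^2 + ...; c2 = 2209001/7140.
S_3 = c2*θ/(S_2 - 1) = 1 + (-122140448437/397620180)*θ + ...; c3 = -122140448437/397620180.

The regular C-fraction coefficients are [-833/400, -1/1785, 2209001/7140, -122140448437/397620180].


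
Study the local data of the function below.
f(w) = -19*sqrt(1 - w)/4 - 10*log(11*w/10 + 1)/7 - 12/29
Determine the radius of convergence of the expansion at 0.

The radius of convergence is 10/11.

Branch term (-10/7)*log(1 - w/(-10/11)): its argument vanishes at w = -10/11, a logarithmic branch point, modulus 10/11.
Branch term (-19/4)*sqrt(1 - w/(1)): its argument vanishes at w = 1, a square-root branch point, modulus 1.
The radius of convergence is the smallest modulus among the singular points: 10/11.


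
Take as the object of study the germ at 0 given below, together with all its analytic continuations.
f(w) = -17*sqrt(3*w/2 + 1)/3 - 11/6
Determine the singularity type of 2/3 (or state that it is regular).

There is no denominator, hence no pole anywhere.
Branch term sqrt(1 - w/(-2/3)): argument at 2/3 is 2, nonzero, so 2/3 is not its branch point (a point on a principal cut is still regular for the continued germ).
So the germ continues analytically to 2/3.

The point is a regular point.


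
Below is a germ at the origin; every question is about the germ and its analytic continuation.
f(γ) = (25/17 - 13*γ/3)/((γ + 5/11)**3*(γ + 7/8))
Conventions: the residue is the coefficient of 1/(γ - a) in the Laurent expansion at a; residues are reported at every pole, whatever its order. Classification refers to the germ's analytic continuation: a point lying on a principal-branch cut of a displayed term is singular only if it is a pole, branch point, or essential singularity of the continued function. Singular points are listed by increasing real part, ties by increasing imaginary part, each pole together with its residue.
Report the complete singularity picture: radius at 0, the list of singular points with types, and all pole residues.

Denominator factor (γ + 7/8): pole of order 1 at -7/8, modulus 7/8.
Denominator factor (γ + 5/11)^3: pole of order 3 at -5/11, modulus 5/11.
The radius of convergence is the smallest modulus among the singular points: 5/11.
At the order-1 pole -7/8 set g(γ) = (γ - (-7/8))*f(γ) = (25/17 - 13*γ/3)/(γ + 5/11)**3.
Simple pole: residue = g(a) at a = -7/8, which is -182890048/2583303.
At the order-3 pole -5/11 set g(γ) = (γ - (-5/11))^3*f(γ) = (25/17 - 13*γ/3)/(γ + 7/8).
Order-3 pole: residue = g''(a)/2; g''(-5/11) = 365780096/2583303, so the residue is 182890048/2583303.
List the singular points by increasing real part (a conjugate pair: the negative imaginary part first).

Radius of convergence at 0: 5/11.
At -7/8: a pole of order 1; residue -182890048/2583303.
At -5/11: a pole of order 3; residue 182890048/2583303.


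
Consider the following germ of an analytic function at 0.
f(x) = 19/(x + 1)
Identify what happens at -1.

The point is a pole of order 1.

The denominator factor x + 1 vanishes at -1 and appears to the power 1; the numerator there equals 19, nonzero, and no other factor vanishes.
Hence a pole whose order is the multiplicity, 1.


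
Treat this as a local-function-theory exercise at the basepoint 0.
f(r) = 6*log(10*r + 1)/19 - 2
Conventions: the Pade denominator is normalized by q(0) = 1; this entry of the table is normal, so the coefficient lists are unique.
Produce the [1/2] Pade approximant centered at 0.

Taylor coefficients needed (expand at 0): a_0 = -2, a_1 = 60/19, a_2 = -300/19, a_3 = 2000/19.
Write the denominator as Q(r) = 1 + q1*r + q2*r^2. Requiring Q*f - P = O(r^4) with deg P <= 1 kills the coefficients of r^2..r^3 in Q*f:
  r^2: a_2 + q1*a_1 + q2*a_0 = 0, i.e. -300/19 + (60/19)*q1 + (-2)*q2 = 0.
  r^3: a_3 + q1*a_2 + q2*a_1 = 0, i.e. 2000/19 + (-300/19)*q1 + (60/19)*q2 = 0.
Solving this linear system: q1 = 290/39, q2 = 50/13.
The numerator is Q*f truncated at degree 1: P0 = a_0 = -2; P1 = a_1 + q1*a_0 = -8680/741.

The Pade approximant has numerator coefficients [-2, -8680/741]; denominator coefficients [1, 290/39, 50/13].


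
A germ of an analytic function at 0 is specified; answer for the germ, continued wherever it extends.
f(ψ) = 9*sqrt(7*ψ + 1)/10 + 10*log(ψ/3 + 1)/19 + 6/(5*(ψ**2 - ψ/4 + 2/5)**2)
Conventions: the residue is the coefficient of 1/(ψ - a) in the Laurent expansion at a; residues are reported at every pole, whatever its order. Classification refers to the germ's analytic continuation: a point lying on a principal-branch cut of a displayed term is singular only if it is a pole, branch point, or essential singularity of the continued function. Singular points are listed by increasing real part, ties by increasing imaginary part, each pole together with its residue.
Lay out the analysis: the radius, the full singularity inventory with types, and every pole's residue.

Radius of convergence at 0: 1/7.
At -3: a logarithmic branch point.
At -1/7: an algebraic (square-root) branch point.
At (1/8) - ((1/40)*sqrt(615))*i: a pole of order 2; residue ((256/5043)*sqrt(615))*i.
At (1/8) + ((1/40)*sqrt(615))*i: a pole of order 2; residue -((256/5043)*sqrt(615))*i.

Denominator factor (ψ**2 - ψ/4 + 2/5)^2: discriminant -123/80, complex-conjugate roots (1/8) + ((1/40)*sqrt(615))*i and (1/8) - ((1/40)*sqrt(615))*i; poles of order 2, moduli (1/5)*sqrt(10) and (1/5)*sqrt(10).
Branch term (10/19)*log(1 - ψ/(-3)): its argument vanishes at ψ = -3, a logarithmic branch point, modulus 3.
Branch term (9/10)*sqrt(1 - ψ/(-1/7)): its argument vanishes at ψ = -1/7, a square-root branch point, modulus 1/7.
The radius of convergence is the smallest modulus among the singular points: 1/7.
The branch terms are analytic at (1/8) - ((1/40)*sqrt(615))*i and contribute nothing to the residue; only the rational part matters.
The factor ψ**2 - ψ/4 + 2/5 splits as (ψ - a)(ψ - a') with a = (1/8) - ((1/40)*sqrt(615))*i, a' = (1/8) + ((1/40)*sqrt(615))*i. At the order-2 pole a set g(ψ) = (ψ - a)^2*(rational part) = [6/5] / (ψ - a')^2.
Order-2 pole: residue = g'(a); g'((1/8) - ((1/40)*sqrt(615))*i) = ((256/5043)*sqrt(615))*i, so the residue is ((256/5043)*sqrt(615))*i.
The branch terms are analytic at (1/8) + ((1/40)*sqrt(615))*i and contribute nothing to the residue; only the rational part matters.
The factor ψ**2 - ψ/4 + 2/5 splits as (ψ - a)(ψ - a') with a = (1/8) + ((1/40)*sqrt(615))*i, a' = (1/8) - ((1/40)*sqrt(615))*i. At the order-2 pole a set g(ψ) = (ψ - a)^2*(rational part) = [6/5] / (ψ - a')^2.
Order-2 pole: residue = g'(a); g'((1/8) + ((1/40)*sqrt(615))*i) = -((256/5043)*sqrt(615))*i, so the residue is -((256/5043)*sqrt(615))*i.
List the singular points by increasing real part (a conjugate pair: the negative imaginary part first).


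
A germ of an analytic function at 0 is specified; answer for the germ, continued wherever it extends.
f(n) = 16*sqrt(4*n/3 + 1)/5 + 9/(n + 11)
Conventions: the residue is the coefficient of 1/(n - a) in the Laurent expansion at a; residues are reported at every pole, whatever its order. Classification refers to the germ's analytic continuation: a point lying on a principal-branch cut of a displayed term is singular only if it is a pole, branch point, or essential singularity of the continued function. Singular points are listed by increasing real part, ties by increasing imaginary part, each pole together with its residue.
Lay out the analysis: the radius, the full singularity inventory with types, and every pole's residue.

Radius of convergence at 0: 3/4.
At -11: a pole of order 1; residue 9.
At -3/4: an algebraic (square-root) branch point.

Denominator factor (n + 11): pole of order 1 at -11, modulus 11.
Branch term (16/5)*sqrt(1 - n/(-3/4)): its argument vanishes at n = -3/4, a square-root branch point, modulus 3/4.
The radius of convergence is the smallest modulus among the singular points: 3/4.
The branch term is analytic at -11 and contributes nothing to the residue; only the rational part matters.
At the order-1 pole -11 set g(n) = (n - (-11))*(rational part) = 9.
Simple pole: residue = g(a) at a = -11, which is 9.
List the singular points by increasing real part (a conjugate pair: the negative imaginary part first).


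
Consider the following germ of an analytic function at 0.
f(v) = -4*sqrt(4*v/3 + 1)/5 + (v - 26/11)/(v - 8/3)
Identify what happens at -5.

Denominator factors: v - 8/3 = -23/3 at v = -5 — none vanishes.
Branch term sqrt(1 - v/(-3/4)): argument at -5 is -17/3, nonzero, so -5 is not its branch point (a point on a principal cut is still regular for the continued germ).
So the germ continues analytically to -5.

The point is a regular point.


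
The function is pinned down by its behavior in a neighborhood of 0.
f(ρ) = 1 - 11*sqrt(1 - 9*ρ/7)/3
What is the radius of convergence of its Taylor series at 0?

The radius of convergence is 7/9.

Branch term (-11/3)*sqrt(1 - ρ/(7/9)): its argument vanishes at ρ = 7/9, a square-root branch point, modulus 7/9.
The radius of convergence is the smallest modulus among the singular points: 7/9.


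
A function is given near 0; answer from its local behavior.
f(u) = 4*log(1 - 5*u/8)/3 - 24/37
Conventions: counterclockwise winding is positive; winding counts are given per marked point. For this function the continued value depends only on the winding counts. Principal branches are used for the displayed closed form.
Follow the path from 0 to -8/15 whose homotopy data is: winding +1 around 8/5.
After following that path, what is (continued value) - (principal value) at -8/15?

Continued minus principal equals (8/3)*pi*i.

The rational part is single-valued and drops out of the difference; each branch term changes only by its own monodromy.
(4/3)*log(1 - u/(8/5)): each positive loop around 8/5 adds 2*pi*i to the log, so winding +1 contributes (4/3)*(1)*2*pi*i = (8/3)*pi*i.
Summing the contributions at u = -8/15 gives (8/3)*pi*i.


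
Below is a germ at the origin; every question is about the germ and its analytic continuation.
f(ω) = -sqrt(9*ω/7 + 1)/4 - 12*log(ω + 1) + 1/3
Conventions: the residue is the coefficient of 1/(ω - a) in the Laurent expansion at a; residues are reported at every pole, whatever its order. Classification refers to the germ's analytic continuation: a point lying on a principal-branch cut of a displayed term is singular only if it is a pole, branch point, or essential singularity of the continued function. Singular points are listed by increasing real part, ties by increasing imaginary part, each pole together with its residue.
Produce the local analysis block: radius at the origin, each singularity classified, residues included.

Radius of convergence at 0: 7/9.
At -1: a logarithmic branch point.
At -7/9: an algebraic (square-root) branch point.

Branch term (-12)*log(1 - ω/(-1)): its argument vanishes at ω = -1, a logarithmic branch point, modulus 1.
Branch term (-1/4)*sqrt(1 - ω/(-7/9)): its argument vanishes at ω = -7/9, a square-root branch point, modulus 7/9.
The radius of convergence is the smallest modulus among the singular points: 7/9.
List the singular points by increasing real part (a conjugate pair: the negative imaginary part first).


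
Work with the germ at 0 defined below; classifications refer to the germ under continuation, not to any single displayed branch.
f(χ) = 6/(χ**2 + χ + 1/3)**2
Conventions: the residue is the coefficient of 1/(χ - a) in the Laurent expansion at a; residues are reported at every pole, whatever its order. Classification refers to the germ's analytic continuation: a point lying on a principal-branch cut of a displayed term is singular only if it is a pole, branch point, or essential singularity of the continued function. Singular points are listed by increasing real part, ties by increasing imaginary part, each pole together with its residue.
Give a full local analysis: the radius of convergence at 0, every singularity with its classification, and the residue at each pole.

Radius of convergence at 0: (1/3)*sqrt(3).
At (-1/2) - ((1/6)*sqrt(3))*i: a pole of order 2; residue ((36)*sqrt(3))*i.
At (-1/2) + ((1/6)*sqrt(3))*i: a pole of order 2; residue -((36)*sqrt(3))*i.

Denominator factor (χ**2 + χ + 1/3)^2: discriminant -1/3, complex-conjugate roots (-1/2) + ((1/6)*sqrt(3))*i and (-1/2) - ((1/6)*sqrt(3))*i; poles of order 2, moduli (1/3)*sqrt(3) and (1/3)*sqrt(3).
The radius of convergence is the smallest modulus among the singular points: (1/3)*sqrt(3).
The factor χ**2 + χ + 1/3 splits as (χ - a)(χ - a') with a = (-1/2) - ((1/6)*sqrt(3))*i, a' = (-1/2) + ((1/6)*sqrt(3))*i. At the order-2 pole a set g(χ) = (χ - a)^2*f(χ) = [6] / (χ - a')^2.
Order-2 pole: residue = g'(a); g'((-1/2) - ((1/6)*sqrt(3))*i) = ((36)*sqrt(3))*i, so the residue is ((36)*sqrt(3))*i.
The factor χ**2 + χ + 1/3 splits as (χ - a)(χ - a') with a = (-1/2) + ((1/6)*sqrt(3))*i, a' = (-1/2) - ((1/6)*sqrt(3))*i. At the order-2 pole a set g(χ) = (χ - a)^2*f(χ) = [6] / (χ - a')^2.
Order-2 pole: residue = g'(a); g'((-1/2) + ((1/6)*sqrt(3))*i) = -((36)*sqrt(3))*i, so the residue is -((36)*sqrt(3))*i.
List the singular points by increasing real part (a conjugate pair: the negative imaginary part first).


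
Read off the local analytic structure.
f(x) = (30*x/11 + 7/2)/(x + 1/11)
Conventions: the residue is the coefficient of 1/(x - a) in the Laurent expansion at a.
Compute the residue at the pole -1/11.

At the order-1 pole -1/11 set g(x) = (x - (-1/11))*f(x) = 30*x/11 + 7/2.
Simple pole: residue = g(a) at a = -1/11, which is 787/242.

The residue is 787/242.


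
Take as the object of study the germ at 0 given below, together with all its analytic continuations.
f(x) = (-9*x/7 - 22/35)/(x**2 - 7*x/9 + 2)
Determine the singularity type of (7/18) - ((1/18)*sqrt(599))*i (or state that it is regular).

The denominator factor x**2 - 7*x/9 + 2 vanishes at (7/18) - ((1/18)*sqrt(599))*i and appears to the power 1; the numerator there equals (-79/70) + ((1/14)*sqrt(599))*i, nonzero, and no other factor vanishes.
Hence a pole whose order is the multiplicity, 1.

The point is a pole of order 1.


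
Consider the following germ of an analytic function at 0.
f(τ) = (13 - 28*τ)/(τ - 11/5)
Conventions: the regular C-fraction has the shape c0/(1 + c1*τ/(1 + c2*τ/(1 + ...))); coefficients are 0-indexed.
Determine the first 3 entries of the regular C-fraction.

The regular C-fraction coefficients are [-65/11, 243/143, -28/13].

Taylor coefficients (expand at 0): a_0 = -65/11, a_1 = 1215/121, a_2 = 6075/1331.
c0 = a_0 = -65/11. Peel one level at a time: if S = 1 + c*τ/S' with S'(0) = 1, then c is the τ-coefficient of S and S' = c*τ/(S - 1).
S_1 = c0/f = 1 + (243/143)*τ + (6804/1859)*τ^2 + ...; c1 = 243/143.
S_2 = c1*τ/(S_1 - 1) = 1 + (-28/13)*τ + ...; c2 = -28/13.


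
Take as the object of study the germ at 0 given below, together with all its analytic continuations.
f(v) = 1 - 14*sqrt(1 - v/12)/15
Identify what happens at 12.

The term (-14/15)*sqrt(1 - v/(12)) has argument 1 - 12/(12) = 0 at 12: a square-root (algebraic, two-sheeted) branch point; the remaining terms are analytic or single-valued there.

The point is an algebraic (square-root) branch point.


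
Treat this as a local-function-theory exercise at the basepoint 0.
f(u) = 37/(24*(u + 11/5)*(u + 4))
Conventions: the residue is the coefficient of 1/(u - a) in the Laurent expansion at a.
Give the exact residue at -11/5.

The residue is 185/216.

At the order-1 pole -11/5 set g(u) = (u - (-11/5))*f(u) = 37/(24*(u + 4)).
Simple pole: residue = g(a) at a = -11/5, which is 185/216.


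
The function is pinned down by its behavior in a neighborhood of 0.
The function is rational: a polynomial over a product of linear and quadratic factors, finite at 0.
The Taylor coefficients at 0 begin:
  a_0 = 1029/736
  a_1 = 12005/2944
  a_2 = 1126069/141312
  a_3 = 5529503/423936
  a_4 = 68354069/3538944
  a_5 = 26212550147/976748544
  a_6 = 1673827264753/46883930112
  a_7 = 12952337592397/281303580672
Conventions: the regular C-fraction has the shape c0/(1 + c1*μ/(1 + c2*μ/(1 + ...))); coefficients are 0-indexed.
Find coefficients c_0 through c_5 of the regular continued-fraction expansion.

Taylor coefficients (read off): a_0 = 1029/736, a_1 = 12005/2944, a_2 = 1126069/141312, a_3 = 5529503/423936, a_4 = 68354069/3538944, a_5 = 26212550147/976748544.
c0 = a_0 = 1029/736. Peel one level at a time: if S = 1 + c*μ/S' with S'(0) = 1, then c is the μ-coefficient of S and S' = c*μ/(S - 1).
S_1 = c0/f = 1 + (-35/12)*μ + (539/192)*μ^2 + ...; c1 = -35/12.
S_2 = c1*μ/(S_1 - 1) = 1 + (77/80)*μ + (3969/6400)*μ^2 + ...; c2 = 77/80.
S_3 = c2*μ/(S_2 - 1) = 1 + (-567/880)*μ + (49/484)*μ^2 + ...; c3 = -567/880.
S_4 = c3*μ/(S_3 - 1) = 1 + (140/891)*μ + (490/6561)*μ^2 + ...; c4 = 140/891.
S_5 = c4*μ/(S_4 - 1) = 1 + (-77/162)*μ + ...; c5 = -77/162.

The regular C-fraction coefficients are [1029/736, -35/12, 77/80, -567/880, 140/891, -77/162].


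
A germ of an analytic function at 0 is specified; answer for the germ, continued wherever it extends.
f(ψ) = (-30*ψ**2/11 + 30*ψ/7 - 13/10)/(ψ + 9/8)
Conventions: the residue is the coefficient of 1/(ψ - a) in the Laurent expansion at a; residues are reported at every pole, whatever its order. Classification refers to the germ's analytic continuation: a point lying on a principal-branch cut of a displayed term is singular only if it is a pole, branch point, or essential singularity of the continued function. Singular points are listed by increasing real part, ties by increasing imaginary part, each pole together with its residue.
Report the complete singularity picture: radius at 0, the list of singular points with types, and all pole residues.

Radius of convergence at 0: 9/8.
At -9/8: a pole of order 1; residue -117941/12320.

Denominator factor (ψ + 9/8): pole of order 1 at -9/8, modulus 9/8.
The radius of convergence is the smallest modulus among the singular points: 9/8.
At the order-1 pole -9/8 set g(ψ) = (ψ - (-9/8))*f(ψ) = -30*ψ**2/11 + 30*ψ/7 - 13/10.
Simple pole: residue = g(a) at a = -9/8, which is -117941/12320.


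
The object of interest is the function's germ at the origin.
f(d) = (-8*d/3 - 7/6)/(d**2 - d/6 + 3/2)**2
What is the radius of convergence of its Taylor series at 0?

The radius of convergence is (1/2)*sqrt(6).

Denominator factor (d**2 - d/6 + 3/2)^2: discriminant -215/36, complex-conjugate roots (1/12) + ((1/12)*sqrt(215))*i and (1/12) - ((1/12)*sqrt(215))*i; poles of order 2, moduli (1/2)*sqrt(6) and (1/2)*sqrt(6).
The radius of convergence is the smallest modulus among the singular points: (1/2)*sqrt(6).


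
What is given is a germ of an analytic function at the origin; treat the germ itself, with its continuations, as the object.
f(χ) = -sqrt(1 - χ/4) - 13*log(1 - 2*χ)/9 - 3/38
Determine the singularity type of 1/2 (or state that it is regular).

The point is a logarithmic branch point.

The term (-13/9)*log(1 - χ/(1/2)) has argument 1 - 1/2/(1/2) = 0 at 1/2: a logarithmic (infinitely-sheeted) branch point; the remaining terms are analytic or single-valued there.


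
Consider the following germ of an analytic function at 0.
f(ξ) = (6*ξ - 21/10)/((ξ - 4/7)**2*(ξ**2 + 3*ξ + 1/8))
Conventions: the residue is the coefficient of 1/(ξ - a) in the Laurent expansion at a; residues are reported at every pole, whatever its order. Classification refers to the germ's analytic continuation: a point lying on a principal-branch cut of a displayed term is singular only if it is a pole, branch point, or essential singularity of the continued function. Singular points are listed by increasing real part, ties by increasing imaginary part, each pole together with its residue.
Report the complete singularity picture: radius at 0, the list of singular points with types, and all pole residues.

Radius of convergence at 0: 3/2 - (1/4)*sqrt(34).
At -3/2 - (1/4)*sqrt(34): a pole of order 1; residue -959224/1201335 + (942172/4084539)*sqrt(34).
At -3/2 + (1/4)*sqrt(34): a pole of order 1; residue -959224/1201335 - (942172/4084539)*sqrt(34).
At 4/7: a pole of order 2; residue 1918448/1201335.

Denominator factor (ξ**2 + 3*ξ + 1/8): discriminant 17/2, real irrational roots -3/2 + (1/4)*sqrt(34) and -3/2 - (1/4)*sqrt(34); poles of order 1, moduli 3/2 - (1/4)*sqrt(34) and 3/2 + (1/4)*sqrt(34).
Denominator factor (ξ - 4/7)^2: pole of order 2 at 4/7, modulus 4/7.
The radius of convergence is the smallest modulus among the singular points: 3/2 - (1/4)*sqrt(34).
The factor ξ**2 + 3*ξ + 1/8 splits as (ξ - a)(ξ - a') with a = -3/2 - (1/4)*sqrt(34), a' = -3/2 + (1/4)*sqrt(34). At the order-1 pole a set g(ξ) = (ξ - a)*f(ξ) = [(6*ξ - 21/10)/(ξ - 4/7)**2] / (ξ - a').
Simple pole: residue = g(a) at a = -3/2 - (1/4)*sqrt(34), which is -959224/1201335 + (942172/4084539)*sqrt(34).
The factor ξ**2 + 3*ξ + 1/8 splits as (ξ - a)(ξ - a') with a = -3/2 + (1/4)*sqrt(34), a' = -3/2 - (1/4)*sqrt(34). At the order-1 pole a set g(ξ) = (ξ - a)*f(ξ) = [(6*ξ - 21/10)/(ξ - 4/7)**2] / (ξ - a').
Simple pole: residue = g(a) at a = -3/2 + (1/4)*sqrt(34), which is -959224/1201335 - (942172/4084539)*sqrt(34).
At the order-2 pole 4/7 set g(ξ) = (ξ - (4/7))^2*f(ξ) = (6*ξ - 21/10)/(ξ**2 + 3*ξ + 1/8).
Order-2 pole: residue = g'(a); g'(4/7) = 1918448/1201335, so the residue is 1918448/1201335.
List the singular points by increasing real part (a conjugate pair: the negative imaginary part first).


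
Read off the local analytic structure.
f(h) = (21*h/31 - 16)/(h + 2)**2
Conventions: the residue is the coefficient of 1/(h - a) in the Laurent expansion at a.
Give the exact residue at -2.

The residue is 21/31.

At the order-2 pole -2 set g(h) = (h - (-2))^2*f(h) = 21*h/31 - 16.
Order-2 pole: residue = g'(a); g'(-2) = 21/31, so the residue is 21/31.


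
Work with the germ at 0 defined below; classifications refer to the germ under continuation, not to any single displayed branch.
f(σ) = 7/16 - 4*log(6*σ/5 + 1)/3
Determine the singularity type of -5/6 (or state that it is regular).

The term (-4/3)*log(1 - σ/(-5/6)) has argument 1 - -5/6/(-5/6) = 0 at -5/6: a logarithmic (infinitely-sheeted) branch point; the remaining terms are analytic or single-valued there.

The point is a logarithmic branch point.


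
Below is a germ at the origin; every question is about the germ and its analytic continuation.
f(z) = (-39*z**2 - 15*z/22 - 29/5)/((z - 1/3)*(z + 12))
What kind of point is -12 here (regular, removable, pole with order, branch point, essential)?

The denominator factor z + 12 vanishes at -12 and appears to the power 1; the numerator there equals -308749/55, nonzero, and no other factor vanishes.
Hence a pole whose order is the multiplicity, 1.

The point is a pole of order 1.


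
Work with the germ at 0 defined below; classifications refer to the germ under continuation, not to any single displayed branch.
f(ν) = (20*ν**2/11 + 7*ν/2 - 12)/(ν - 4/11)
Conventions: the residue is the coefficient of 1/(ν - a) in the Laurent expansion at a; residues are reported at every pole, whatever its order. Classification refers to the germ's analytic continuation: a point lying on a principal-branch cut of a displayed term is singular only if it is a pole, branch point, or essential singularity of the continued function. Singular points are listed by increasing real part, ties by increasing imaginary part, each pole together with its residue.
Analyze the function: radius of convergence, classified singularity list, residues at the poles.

Radius of convergence at 0: 4/11.
At 4/11: a pole of order 1; residue -13958/1331.

Denominator factor (ν - 4/11): pole of order 1 at 4/11, modulus 4/11.
The radius of convergence is the smallest modulus among the singular points: 4/11.
At the order-1 pole 4/11 set g(ν) = (ν - (4/11))*f(ν) = 20*ν**2/11 + 7*ν/2 - 12.
Simple pole: residue = g(a) at a = 4/11, which is -13958/1331.


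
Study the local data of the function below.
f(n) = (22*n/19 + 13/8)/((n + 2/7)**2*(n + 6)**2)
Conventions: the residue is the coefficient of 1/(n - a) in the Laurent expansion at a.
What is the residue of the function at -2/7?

At the order-2 pole -2/7 set g(n) = (n - (-2/7))^2*f(n) = (22*n/19 + 13/8)/(n + 6)**2.
Order-2 pole: residue = g'(a); g'(-2/7) = 105007/4864000, so the residue is 105007/4864000.

The residue is 105007/4864000.


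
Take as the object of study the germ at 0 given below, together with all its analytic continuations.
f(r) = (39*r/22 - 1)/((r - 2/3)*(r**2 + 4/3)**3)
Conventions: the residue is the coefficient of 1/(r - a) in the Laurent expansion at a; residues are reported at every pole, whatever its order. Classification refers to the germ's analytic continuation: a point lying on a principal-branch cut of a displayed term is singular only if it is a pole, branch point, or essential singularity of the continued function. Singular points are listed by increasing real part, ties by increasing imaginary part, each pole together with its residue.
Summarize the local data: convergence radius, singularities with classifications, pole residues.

Radius of convergence at 0: 2/3.
At -((2/3)*sqrt(3))*i: a pole of order 3; residue (-729/45056) + ((3645/45056)*sqrt(3))*i.
At ((2/3)*sqrt(3))*i: a pole of order 3; residue (-729/45056) - ((3645/45056)*sqrt(3))*i.
At 2/3: a pole of order 1; residue 729/22528.

Denominator factor (r**2 + 4/3)^3: discriminant -16/3, complex-conjugate roots ((2/3)*sqrt(3))*i and -((2/3)*sqrt(3))*i; poles of order 3, moduli (2/3)*sqrt(3) and (2/3)*sqrt(3).
Denominator factor (r - 2/3): pole of order 1 at 2/3, modulus 2/3.
The radius of convergence is the smallest modulus among the singular points: 2/3.
The factor r**2 + 4/3 splits as (r - a)(r - a') with a = -((2/3)*sqrt(3))*i, a' = ((2/3)*sqrt(3))*i. At the order-3 pole a set g(r) = (r - a)^3*f(r) = [(39*r/22 - 1)/(r - 2/3)] / (r - a')^3.
Order-3 pole: residue = g''(a)/2; g''(-((2/3)*sqrt(3))*i) = (-729/22528) + ((3645/22528)*sqrt(3))*i, so the residue is (-729/45056) + ((3645/45056)*sqrt(3))*i.
The factor r**2 + 4/3 splits as (r - a)(r - a') with a = ((2/3)*sqrt(3))*i, a' = -((2/3)*sqrt(3))*i. At the order-3 pole a set g(r) = (r - a)^3*f(r) = [(39*r/22 - 1)/(r - 2/3)] / (r - a')^3.
Order-3 pole: residue = g''(a)/2; g''(((2/3)*sqrt(3))*i) = (-729/22528) - ((3645/22528)*sqrt(3))*i, so the residue is (-729/45056) - ((3645/45056)*sqrt(3))*i.
At the order-1 pole 2/3 set g(r) = (r - (2/3))*f(r) = (39*r/22 - 1)/(r**2 + 4/3)**3.
Simple pole: residue = g(a) at a = 2/3, which is 729/22528.
List the singular points by increasing real part (a conjugate pair: the negative imaginary part first).


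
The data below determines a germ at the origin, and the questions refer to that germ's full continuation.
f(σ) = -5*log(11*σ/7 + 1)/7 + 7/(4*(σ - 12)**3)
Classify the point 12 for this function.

The point is a pole of order 3.

The denominator factor σ - 12 vanishes at 12 and appears to the power 3; the numerator there equals 7/4, nonzero, and no other factor vanishes.
The branch terms are analytic at this point.
Hence a pole whose order is the multiplicity, 3.


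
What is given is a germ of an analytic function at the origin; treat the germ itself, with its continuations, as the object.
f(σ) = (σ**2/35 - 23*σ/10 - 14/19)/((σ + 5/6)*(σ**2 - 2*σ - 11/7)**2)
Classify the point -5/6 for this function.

The point is a pole of order 1.

The denominator factor σ + 5/6 vanishes at -5/6 and appears to the power 1; the numerator there equals 1436/1197, nonzero, and no other factor vanishes.
Hence a pole whose order is the multiplicity, 1.


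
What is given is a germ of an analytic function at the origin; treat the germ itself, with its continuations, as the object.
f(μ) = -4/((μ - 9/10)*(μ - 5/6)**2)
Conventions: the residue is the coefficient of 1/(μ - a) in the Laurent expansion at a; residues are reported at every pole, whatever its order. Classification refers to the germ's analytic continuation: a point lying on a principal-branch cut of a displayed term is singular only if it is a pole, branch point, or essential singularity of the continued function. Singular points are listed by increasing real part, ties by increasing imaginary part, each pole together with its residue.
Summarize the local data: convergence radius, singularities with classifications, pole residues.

Radius of convergence at 0: 5/6.
At 5/6: a pole of order 2; residue 900.
At 9/10: a pole of order 1; residue -900.

Denominator factor (μ - 5/6)^2: pole of order 2 at 5/6, modulus 5/6.
Denominator factor (μ - 9/10): pole of order 1 at 9/10, modulus 9/10.
The radius of convergence is the smallest modulus among the singular points: 5/6.
At the order-2 pole 5/6 set g(μ) = (μ - (5/6))^2*f(μ) = -4/(μ - 9/10).
Order-2 pole: residue = g'(a); g'(5/6) = 900, so the residue is 900.
At the order-1 pole 9/10 set g(μ) = (μ - (9/10))*f(μ) = -4/(μ - 5/6)**2.
Simple pole: residue = g(a) at a = 9/10, which is -900.
List the singular points by increasing real part (a conjugate pair: the negative imaginary part first).


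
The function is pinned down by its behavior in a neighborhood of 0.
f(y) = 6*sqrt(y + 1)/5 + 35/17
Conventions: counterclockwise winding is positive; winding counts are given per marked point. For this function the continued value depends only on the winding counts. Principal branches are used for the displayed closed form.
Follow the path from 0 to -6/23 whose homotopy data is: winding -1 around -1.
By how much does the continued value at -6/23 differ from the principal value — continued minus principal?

The rational part is single-valued and drops out of the difference; each branch term changes only by its own monodromy.
(6/5)*sqrt(1 - y/(-1)): winding -1 is odd, the square root flips sign, contributing -2*(6/5)*sqrt(1 - (-6/23)/(-1)) = -2*(6/5)*sqrt(17/23) = -(12/115)*sqrt(391).
Summing the contributions at y = -6/23 gives -(12/115)*sqrt(391).

Continued minus principal equals -(12/115)*sqrt(391).


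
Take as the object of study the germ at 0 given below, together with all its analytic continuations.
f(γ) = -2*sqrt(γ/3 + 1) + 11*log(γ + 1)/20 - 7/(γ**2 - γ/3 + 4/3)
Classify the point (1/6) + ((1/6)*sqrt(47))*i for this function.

The denominator factor γ**2 - γ/3 + 4/3 vanishes at (1/6) + ((1/6)*sqrt(47))*i and appears to the power 1; the numerator there equals -7, nonzero, and no other factor vanishes.
The branch terms are analytic at this point.
Hence a pole whose order is the multiplicity, 1.

The point is a pole of order 1.
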